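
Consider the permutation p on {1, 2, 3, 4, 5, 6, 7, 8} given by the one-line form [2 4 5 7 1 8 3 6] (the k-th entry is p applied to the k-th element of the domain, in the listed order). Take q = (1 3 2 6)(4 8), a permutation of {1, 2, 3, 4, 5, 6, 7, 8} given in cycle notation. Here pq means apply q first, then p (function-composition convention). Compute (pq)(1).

First apply q: q(1) = 3, then p(3) = 5. Thus (pq)(1) = 5.

5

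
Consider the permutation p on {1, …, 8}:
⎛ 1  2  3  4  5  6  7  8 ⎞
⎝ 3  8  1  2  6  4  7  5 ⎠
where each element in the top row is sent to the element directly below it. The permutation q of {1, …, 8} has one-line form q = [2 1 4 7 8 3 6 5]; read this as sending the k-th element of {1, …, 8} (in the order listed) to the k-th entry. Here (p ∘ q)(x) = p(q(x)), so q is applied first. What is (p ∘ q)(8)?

6

First apply q: q(8) = 5, then p(5) = 6. Thus (p ∘ q)(8) = 6.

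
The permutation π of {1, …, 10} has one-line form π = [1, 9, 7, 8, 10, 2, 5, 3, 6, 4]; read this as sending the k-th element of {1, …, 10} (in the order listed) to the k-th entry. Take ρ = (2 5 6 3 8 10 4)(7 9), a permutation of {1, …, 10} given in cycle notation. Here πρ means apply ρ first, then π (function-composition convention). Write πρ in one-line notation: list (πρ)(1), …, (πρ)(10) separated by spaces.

1 10 3 9 2 7 6 4 5 8

For each element, apply ρ then π: 1 → 1 → 1; 2 → 5 → 10; 3 → 8 → 3; 4 → 2 → 9; 5 → 6 → 2; 6 → 3 → 7; 7 → 9 → 6; 8 → 10 → 4; 9 → 7 → 5; 10 → 4 → 8.
So πρ in one-line form is 1 10 3 9 2 7 6 4 5 8.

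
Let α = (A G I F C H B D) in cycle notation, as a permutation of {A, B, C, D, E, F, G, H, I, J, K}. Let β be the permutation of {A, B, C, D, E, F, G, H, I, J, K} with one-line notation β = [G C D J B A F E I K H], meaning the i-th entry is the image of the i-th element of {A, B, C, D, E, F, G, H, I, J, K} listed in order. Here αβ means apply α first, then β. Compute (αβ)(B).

J

First apply α: α(B) = D, then β(D) = J. Thus (αβ)(B) = J.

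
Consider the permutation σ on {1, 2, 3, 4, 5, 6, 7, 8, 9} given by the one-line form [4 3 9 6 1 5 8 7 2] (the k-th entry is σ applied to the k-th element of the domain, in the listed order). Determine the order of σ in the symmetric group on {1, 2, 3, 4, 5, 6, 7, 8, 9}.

12

The disjoint-cycle form of σ has cycle lengths 4, 3, 2.
The order of σ is the least common multiple of its cycle lengths: lcm(4, 3, 2) = 12.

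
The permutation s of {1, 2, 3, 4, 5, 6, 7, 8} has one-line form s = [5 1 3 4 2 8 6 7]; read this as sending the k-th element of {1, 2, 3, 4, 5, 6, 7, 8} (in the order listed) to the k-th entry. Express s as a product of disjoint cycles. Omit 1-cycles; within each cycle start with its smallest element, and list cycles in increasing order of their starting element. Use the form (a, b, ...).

(1, 5, 2)(6, 8, 7)

Start at 1 and follow images: 1 → 5 → 2 → 1, giving the cycle (1, 5, 2).
Repeating from the next unused element and collecting all non-trivial cycles gives (1, 5, 2)(6, 8, 7).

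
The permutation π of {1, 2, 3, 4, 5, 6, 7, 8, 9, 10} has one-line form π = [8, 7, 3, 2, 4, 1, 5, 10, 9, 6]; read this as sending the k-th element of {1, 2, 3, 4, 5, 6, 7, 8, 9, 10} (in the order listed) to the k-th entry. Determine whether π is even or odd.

even

In disjoint-cycle form the cycle lengths are 4, 4, 1, 1.
A cycle is odd iff its length is even; π has 2 even-length cycles, so sgn(π) = (−1)^2 and π is even.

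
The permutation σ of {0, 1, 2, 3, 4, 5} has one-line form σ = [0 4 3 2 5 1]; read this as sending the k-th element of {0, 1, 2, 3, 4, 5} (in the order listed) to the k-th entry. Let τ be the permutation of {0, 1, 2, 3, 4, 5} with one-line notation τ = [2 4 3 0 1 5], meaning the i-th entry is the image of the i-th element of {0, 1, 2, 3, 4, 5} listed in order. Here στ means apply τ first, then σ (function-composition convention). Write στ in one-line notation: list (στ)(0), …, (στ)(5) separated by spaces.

3 5 2 0 4 1

For each element, apply τ then σ: 0 → 2 → 3; 1 → 4 → 5; 2 → 3 → 2; 3 → 0 → 0; 4 → 1 → 4; 5 → 5 → 1.
So στ in one-line form is 3 5 2 0 4 1.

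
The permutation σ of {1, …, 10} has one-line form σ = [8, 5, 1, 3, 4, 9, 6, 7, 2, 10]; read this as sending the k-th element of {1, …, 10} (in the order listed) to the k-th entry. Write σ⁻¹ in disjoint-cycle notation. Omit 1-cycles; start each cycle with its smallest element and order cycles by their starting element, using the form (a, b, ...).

(1, 3, 4, 5, 2, 9, 6, 7, 8)

The cycle decomposition of σ is (1, 8, 7, 6, 9, 2, 5, 4, 3).
Reversing each cycle (and rotating so the smallest element leads) gives σ⁻¹ = (1, 3, 4, 5, 2, 9, 6, 7, 8).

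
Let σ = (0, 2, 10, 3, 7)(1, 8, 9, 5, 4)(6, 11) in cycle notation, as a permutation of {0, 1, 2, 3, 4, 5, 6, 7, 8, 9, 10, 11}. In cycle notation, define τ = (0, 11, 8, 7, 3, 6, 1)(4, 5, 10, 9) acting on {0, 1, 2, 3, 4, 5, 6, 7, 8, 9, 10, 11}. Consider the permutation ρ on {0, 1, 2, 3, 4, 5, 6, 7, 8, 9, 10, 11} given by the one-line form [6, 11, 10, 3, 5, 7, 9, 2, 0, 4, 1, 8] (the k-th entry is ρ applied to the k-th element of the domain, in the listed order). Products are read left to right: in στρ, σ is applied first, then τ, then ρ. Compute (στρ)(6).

Chase 6: σ(6) = 11; τ(11) = 8; ρ(8) = 0. Hence (στρ)(6) = 0.

0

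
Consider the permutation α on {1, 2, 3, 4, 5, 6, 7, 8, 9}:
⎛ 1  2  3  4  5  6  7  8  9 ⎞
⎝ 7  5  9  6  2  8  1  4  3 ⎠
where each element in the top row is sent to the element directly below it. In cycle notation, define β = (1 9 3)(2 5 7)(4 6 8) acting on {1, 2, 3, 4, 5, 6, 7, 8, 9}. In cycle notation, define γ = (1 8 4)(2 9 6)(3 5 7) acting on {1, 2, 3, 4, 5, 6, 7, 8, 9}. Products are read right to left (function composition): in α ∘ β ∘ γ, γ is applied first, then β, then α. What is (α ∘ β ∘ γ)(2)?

9

Apply the permutations in order: γ(2) = 9, then β(9) = 3, then α(3) = 9. So (α ∘ β ∘ γ)(2) = 9.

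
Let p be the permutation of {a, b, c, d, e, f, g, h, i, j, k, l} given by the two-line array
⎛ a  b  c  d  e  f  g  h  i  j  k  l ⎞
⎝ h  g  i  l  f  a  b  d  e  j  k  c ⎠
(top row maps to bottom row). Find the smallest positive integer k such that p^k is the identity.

8

The disjoint-cycle form of p has cycle lengths 8, 2, 1, 1.
The order of p is the least common multiple of its cycle lengths: lcm(8, 2) = 8.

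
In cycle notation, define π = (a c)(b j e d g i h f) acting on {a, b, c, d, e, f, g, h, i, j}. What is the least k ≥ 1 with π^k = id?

8

The disjoint cycles have lengths 8, 2.
Since disjoint cycles commute, ord(π) = lcm(8, 2) = 8.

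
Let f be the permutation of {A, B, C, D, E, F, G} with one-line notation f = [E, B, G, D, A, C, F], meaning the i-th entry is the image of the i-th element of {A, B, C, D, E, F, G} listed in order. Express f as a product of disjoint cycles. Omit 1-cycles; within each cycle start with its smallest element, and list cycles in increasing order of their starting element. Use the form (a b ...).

From A: A → E → A, closing the cycle (A E).
Continuing from each remaining unvisited element yields (A E)(C G F).

(A E)(C G F)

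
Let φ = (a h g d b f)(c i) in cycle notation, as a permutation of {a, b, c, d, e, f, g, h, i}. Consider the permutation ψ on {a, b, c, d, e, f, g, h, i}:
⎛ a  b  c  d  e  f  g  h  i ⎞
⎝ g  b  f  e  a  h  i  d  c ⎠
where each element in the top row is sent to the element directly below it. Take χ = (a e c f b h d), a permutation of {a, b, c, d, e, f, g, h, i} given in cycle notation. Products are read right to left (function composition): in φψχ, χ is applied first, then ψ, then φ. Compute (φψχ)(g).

Apply the permutations in order: χ(g) = g, then ψ(g) = i, then φ(i) = c. So (φψχ)(g) = c.

c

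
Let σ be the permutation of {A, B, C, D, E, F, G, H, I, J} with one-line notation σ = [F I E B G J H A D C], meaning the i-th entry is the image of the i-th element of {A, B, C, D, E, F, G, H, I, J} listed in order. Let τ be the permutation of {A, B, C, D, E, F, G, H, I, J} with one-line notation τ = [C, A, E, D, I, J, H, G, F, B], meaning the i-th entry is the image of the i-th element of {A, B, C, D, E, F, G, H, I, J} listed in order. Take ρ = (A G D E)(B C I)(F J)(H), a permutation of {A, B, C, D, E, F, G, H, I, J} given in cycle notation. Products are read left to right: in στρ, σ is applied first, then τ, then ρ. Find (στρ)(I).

E

Apply the permutations in order: σ(I) = D, then τ(D) = D, then ρ(D) = E. So (στρ)(I) = E.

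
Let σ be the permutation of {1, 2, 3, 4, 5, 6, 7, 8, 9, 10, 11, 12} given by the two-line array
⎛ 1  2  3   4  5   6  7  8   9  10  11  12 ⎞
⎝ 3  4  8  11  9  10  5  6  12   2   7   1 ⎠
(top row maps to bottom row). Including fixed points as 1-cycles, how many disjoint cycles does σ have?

1

The cycle decomposition is (1 3 8 6 10 2 4 11 7 5 9 12), which has 1 cycle (counting 1-cycles).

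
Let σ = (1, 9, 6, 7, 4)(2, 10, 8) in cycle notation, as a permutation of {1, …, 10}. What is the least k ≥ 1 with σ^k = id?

15

The disjoint cycles have lengths 5, 3, 1, 1.
Since disjoint cycles commute, ord(σ) = lcm(5, 3) = 15.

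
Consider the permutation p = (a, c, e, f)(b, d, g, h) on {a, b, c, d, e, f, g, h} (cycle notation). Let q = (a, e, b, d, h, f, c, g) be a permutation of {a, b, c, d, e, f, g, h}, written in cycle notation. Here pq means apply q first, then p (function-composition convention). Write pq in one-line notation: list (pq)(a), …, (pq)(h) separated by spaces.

Chase each element through q then p: a → e → f; b → d → g; c → g → h; d → h → b; e → b → d; f → c → e; g → a → c; h → f → a.
Collecting the images, pq = [f g h b d e c a].

f g h b d e c a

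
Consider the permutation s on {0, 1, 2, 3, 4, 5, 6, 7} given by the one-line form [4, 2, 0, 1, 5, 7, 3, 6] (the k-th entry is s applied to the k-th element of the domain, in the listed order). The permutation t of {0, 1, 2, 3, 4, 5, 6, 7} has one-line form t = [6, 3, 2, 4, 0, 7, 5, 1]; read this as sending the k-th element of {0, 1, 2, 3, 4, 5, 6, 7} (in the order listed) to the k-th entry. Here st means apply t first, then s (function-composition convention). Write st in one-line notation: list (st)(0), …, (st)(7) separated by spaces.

(st)(x) = s(t(x)). Computing each image: s(t(0)) = s(6) = 3, s(t(1)) = s(3) = 1, s(t(2)) = s(2) = 0, s(t(3)) = s(4) = 5, s(t(4)) = s(0) = 4, s(t(5)) = s(7) = 6, s(t(6)) = s(5) = 7, s(t(7)) = s(1) = 2.
Hence st = [3 1 0 5 4 6 7 2].

3 1 0 5 4 6 7 2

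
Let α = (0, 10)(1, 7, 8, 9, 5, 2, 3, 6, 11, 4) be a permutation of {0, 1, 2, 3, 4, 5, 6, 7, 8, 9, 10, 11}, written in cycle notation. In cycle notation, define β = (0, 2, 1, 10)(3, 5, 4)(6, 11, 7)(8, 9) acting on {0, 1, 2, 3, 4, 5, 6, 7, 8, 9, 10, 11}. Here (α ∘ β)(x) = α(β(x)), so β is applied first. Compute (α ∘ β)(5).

1

(α ∘ β)(5) = α(β(5)). β(5) = 4, then α(4) = 1. So (α ∘ β)(5) = 1.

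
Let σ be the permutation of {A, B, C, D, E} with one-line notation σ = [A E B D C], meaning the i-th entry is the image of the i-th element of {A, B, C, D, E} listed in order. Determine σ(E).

C

E is element number 5 of the domain, and entry number 5 of the one-line form is C, so σ(E) = C.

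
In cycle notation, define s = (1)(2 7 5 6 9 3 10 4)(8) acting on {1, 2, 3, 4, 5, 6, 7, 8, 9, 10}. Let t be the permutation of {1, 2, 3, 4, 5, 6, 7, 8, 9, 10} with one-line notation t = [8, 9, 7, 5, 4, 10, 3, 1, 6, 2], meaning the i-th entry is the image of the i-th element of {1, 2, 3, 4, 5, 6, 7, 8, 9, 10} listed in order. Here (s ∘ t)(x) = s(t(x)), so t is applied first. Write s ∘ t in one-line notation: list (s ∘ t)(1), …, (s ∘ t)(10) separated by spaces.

Chase each element through t then s: 1 → 8 → 8; 2 → 9 → 3; 3 → 7 → 5; 4 → 5 → 6; 5 → 4 → 2; 6 → 10 → 4; 7 → 3 → 10; 8 → 1 → 1; 9 → 6 → 9; 10 → 2 → 7.
So s ∘ t in one-line form is 8 3 5 6 2 4 10 1 9 7.

8 3 5 6 2 4 10 1 9 7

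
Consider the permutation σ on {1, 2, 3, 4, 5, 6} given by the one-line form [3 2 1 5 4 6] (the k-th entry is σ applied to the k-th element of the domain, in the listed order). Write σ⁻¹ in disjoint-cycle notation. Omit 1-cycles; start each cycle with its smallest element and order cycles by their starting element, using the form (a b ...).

(1 3)(4 5)

First write σ in disjoint cycles: (1 3)(4 5).
Reversing each cycle (and rotating so the smallest element leads) gives σ⁻¹ = (1 3)(4 5).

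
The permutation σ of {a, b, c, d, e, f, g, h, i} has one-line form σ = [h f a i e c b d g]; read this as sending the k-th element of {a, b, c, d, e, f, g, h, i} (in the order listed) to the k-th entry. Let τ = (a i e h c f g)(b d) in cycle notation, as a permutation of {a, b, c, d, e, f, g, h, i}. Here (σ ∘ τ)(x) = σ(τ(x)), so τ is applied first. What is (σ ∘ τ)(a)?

τ(a) = i, then σ(i) = g; composing gives (σ ∘ τ)(a) = g.

g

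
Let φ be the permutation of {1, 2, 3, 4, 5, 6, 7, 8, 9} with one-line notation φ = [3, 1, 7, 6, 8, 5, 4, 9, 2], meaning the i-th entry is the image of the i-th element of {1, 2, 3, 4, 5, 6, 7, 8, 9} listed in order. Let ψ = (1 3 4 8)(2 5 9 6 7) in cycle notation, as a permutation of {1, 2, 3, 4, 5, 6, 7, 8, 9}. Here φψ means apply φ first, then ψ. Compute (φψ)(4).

7

First apply φ: φ(4) = 6, then ψ(6) = 7. Thus (φψ)(4) = 7.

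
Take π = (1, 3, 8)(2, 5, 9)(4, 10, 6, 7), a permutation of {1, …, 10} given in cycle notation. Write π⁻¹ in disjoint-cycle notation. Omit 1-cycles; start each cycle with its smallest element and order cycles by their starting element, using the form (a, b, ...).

The inverse reverses each cycle.
Reversing each cycle of π and rotating so the smallest element leads gives (1, 8, 3)(2, 9, 5)(4, 7, 6, 10).

(1, 8, 3)(2, 9, 5)(4, 7, 6, 10)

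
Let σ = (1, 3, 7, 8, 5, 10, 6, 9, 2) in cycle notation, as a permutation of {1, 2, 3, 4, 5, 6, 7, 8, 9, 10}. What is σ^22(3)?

3 lies in the 9-cycle (1, 3, 7, 8, 5, 10, 6, 9, 2).
On a 9-cycle, σ^9 is the identity, so σ^22 = σ^4 there (22 ≡ 4 mod 9).
Stepping 4 places around the cycle: 3 → 7 → 8 → 5 → 10.

10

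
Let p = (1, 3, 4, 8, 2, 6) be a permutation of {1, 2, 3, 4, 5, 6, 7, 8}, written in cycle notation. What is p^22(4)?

4 lies in the 6-cycle (1, 3, 4, 8, 2, 6).
Since the cycle has length 6, p^22 acts on it the same as p^4 (22 mod 6 = 4).
Stepping 4 places around the cycle: 4 → 8 → 2 → 6 → 1.

1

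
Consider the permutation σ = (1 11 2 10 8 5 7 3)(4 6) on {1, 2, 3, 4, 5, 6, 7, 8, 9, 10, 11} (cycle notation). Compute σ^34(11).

10

11 lies in the 8-cycle (1 11 2 10 8 5 7 3).
On an 8-cycle, σ^8 is the identity, so σ^34 = σ^2 there (34 ≡ 2 mod 8).
Advancing 2 steps from 11: 11 → 2 → 10.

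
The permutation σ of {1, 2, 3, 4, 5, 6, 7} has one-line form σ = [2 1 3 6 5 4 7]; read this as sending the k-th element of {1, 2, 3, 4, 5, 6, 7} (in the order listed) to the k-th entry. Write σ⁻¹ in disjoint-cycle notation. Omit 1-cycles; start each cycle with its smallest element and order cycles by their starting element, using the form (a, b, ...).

The cycle decomposition of σ is (1, 2)(4, 6).
Reversing each cycle (and rotating so the smallest element leads) gives σ⁻¹ = (1, 2)(4, 6).

(1, 2)(4, 6)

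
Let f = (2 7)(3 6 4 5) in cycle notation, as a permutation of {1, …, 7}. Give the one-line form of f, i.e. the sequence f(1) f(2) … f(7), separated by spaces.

1 7 6 5 3 4 2

Each element maps to the next entry in its cycle (wrapping to the front): 1↦1, 2↦7, 3↦6, 4↦5, 5↦3, 6↦4, 7↦2.
So the one-line form is 1 7 6 5 3 4 2.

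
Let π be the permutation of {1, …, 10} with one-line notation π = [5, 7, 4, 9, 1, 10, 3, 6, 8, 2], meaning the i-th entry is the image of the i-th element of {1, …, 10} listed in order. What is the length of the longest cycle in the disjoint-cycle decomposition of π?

8

Decomposing into disjoint cycles gives (1 5)(2 7 3 4 9 8 6 10); the longest has length 8.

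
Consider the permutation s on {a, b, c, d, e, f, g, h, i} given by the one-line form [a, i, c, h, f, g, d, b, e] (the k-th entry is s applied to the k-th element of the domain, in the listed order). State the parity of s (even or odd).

even

In disjoint-cycle form the cycle lengths are 7, 1, 1.
A cycle is odd iff its length is even; s has 0 even-length cycles, so sgn(s) = (−1)^0 and s is even.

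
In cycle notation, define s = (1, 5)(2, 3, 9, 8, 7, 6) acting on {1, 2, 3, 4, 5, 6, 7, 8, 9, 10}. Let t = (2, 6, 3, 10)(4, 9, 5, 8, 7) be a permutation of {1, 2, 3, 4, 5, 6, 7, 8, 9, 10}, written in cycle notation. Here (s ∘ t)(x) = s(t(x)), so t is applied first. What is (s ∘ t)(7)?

4

First apply t: t(7) = 4, then s(4) = 4. Thus (s ∘ t)(7) = 4.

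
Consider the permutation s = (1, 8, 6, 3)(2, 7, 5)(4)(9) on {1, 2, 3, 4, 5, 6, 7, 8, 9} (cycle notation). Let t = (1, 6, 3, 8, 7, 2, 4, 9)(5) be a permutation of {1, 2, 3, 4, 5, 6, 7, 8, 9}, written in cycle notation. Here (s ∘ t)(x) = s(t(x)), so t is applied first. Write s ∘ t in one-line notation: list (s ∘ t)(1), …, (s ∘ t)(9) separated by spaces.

(s ∘ t)(x) = s(t(x)). Computing each image: s(t(1)) = s(6) = 3, s(t(2)) = s(4) = 4, s(t(3)) = s(8) = 6, s(t(4)) = s(9) = 9, s(t(5)) = s(5) = 2, s(t(6)) = s(3) = 1, s(t(7)) = s(2) = 7, s(t(8)) = s(7) = 5, s(t(9)) = s(1) = 8.
Hence s ∘ t = [3 4 6 9 2 1 7 5 8].

3 4 6 9 2 1 7 5 8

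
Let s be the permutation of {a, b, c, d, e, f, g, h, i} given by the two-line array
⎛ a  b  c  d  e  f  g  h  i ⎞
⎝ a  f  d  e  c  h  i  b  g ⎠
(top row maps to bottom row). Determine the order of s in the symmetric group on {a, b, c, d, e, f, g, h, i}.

6

Decomposing into disjoint cycles gives cycle lengths 3, 3, 2, 1.
Since disjoint cycles commute, ord(s) = lcm(3, 3, 2) = 6.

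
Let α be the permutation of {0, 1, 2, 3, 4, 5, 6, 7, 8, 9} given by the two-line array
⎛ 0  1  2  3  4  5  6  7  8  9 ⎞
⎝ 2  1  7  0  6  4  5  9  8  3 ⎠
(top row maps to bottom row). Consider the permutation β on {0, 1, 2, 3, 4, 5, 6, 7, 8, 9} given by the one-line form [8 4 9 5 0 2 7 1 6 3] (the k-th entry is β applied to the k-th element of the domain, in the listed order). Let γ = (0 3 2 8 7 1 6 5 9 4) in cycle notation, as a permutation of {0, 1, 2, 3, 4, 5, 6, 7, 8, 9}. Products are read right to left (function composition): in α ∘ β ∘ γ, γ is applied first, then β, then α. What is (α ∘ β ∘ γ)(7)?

(α ∘ β ∘ γ)(7) = α(β(γ(7))). γ(7) = 1, then β(1) = 4, then α(4) = 6, so the result is 6.

6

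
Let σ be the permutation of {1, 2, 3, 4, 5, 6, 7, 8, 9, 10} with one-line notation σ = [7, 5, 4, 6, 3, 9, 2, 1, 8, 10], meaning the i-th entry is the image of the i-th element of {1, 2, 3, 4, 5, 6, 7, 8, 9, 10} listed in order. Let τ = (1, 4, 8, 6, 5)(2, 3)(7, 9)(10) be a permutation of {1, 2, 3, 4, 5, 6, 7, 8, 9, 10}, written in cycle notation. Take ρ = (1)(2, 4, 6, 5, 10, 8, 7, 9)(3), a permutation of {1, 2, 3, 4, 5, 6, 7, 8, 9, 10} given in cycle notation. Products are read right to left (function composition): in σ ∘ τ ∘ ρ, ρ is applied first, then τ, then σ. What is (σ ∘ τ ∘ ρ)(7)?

(σ ∘ τ ∘ ρ)(7) = σ(τ(ρ(7))). ρ(7) = 9, then τ(9) = 7, then σ(7) = 2, so the result is 2.

2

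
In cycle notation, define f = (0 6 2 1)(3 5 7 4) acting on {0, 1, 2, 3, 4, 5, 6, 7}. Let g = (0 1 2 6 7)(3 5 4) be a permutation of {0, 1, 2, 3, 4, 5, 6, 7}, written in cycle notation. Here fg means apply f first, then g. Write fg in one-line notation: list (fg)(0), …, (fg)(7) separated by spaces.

Chase each element through f then g: 0 → 6 → 7; 1 → 0 → 1; 2 → 1 → 2; 3 → 5 → 4; 4 → 3 → 5; 5 → 7 → 0; 6 → 2 → 6; 7 → 4 → 3.
Collecting the images, fg = [7 1 2 4 5 0 6 3].

7 1 2 4 5 0 6 3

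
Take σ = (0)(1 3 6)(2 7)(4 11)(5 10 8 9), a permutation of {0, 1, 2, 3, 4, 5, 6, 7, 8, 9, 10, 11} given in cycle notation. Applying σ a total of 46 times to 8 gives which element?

8 lies in the 4-cycle (5 10 8 9).
Since the cycle has length 4, σ^46 acts on it the same as σ^2 (46 mod 4 = 2).
Stepping 2 places around the cycle: 8 → 9 → 5.

5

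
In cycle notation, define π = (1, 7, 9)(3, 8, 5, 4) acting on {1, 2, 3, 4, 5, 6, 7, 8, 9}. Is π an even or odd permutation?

The cycle lengths are 4, 3, 1, 1.
A cycle is odd iff its length is even; π has 1 even-length cycle, so sgn(π) = (−1)^1 and π is odd.

odd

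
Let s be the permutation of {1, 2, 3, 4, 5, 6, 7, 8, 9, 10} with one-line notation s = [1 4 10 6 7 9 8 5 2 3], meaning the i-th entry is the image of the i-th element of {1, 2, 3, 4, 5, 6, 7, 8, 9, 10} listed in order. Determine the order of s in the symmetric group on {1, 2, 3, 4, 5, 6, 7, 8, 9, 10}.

Writing s as disjoint cycles, the cycle lengths are 4, 3, 2, 1.
Since disjoint cycles commute, ord(s) = lcm(4, 3, 2) = 12.

12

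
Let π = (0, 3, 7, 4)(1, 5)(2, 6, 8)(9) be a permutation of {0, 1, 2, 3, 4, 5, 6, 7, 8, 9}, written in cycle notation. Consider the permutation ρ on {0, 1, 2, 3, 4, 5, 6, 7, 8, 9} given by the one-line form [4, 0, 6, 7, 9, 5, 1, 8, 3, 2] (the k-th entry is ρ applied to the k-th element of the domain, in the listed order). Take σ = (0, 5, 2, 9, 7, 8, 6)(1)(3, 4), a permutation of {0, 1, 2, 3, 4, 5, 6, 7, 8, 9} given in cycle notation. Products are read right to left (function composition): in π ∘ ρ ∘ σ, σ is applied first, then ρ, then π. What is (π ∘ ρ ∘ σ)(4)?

(π ∘ ρ ∘ σ)(4) = π(ρ(σ(4))). σ(4) = 3, then ρ(3) = 7, then π(7) = 4, so the result is 4.

4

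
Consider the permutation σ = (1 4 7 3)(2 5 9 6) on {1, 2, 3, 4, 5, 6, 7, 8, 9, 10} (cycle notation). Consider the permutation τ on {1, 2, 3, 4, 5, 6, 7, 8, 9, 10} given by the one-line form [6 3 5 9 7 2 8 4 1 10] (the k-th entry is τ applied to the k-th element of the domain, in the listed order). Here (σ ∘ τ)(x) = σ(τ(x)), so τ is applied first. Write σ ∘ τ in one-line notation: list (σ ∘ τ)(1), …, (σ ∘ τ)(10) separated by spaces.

2 1 9 6 3 5 8 7 4 10

For each element, apply τ then σ: 1 → 6 → 2; 2 → 3 → 1; 3 → 5 → 9; 4 → 9 → 6; 5 → 7 → 3; 6 → 2 → 5; 7 → 8 → 8; 8 → 4 → 7; 9 → 1 → 4; 10 → 10 → 10.
So σ ∘ τ in one-line form is 2 1 9 6 3 5 8 7 4 10.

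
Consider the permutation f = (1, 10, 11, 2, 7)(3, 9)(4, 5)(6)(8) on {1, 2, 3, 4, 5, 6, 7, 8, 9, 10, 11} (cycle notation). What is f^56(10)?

11

10 lies in the 5-cycle (1, 10, 11, 2, 7).
On a 5-cycle, f^5 is the identity, so f^56 = f^1 there (56 ≡ 1 mod 5).
Advancing 1 step from 10: 10 → 11.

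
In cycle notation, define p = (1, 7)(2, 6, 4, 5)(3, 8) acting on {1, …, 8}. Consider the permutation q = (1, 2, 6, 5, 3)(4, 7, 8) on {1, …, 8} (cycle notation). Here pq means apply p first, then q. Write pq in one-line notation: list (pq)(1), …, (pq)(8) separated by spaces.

Chase each element through p then q: 1 → 7 → 8; 2 → 6 → 5; 3 → 8 → 4; 4 → 5 → 3; 5 → 2 → 6; 6 → 4 → 7; 7 → 1 → 2; 8 → 3 → 1.
Collecting the images, pq = [8 5 4 3 6 7 2 1].

8 5 4 3 6 7 2 1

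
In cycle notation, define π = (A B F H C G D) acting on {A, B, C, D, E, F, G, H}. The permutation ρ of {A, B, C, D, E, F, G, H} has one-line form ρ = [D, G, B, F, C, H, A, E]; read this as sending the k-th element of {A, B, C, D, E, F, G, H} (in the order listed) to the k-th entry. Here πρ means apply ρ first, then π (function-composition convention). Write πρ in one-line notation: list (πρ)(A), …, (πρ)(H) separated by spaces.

A D F H G C B E

(πρ)(x) = π(ρ(x)). Computing each image: π(ρ(A)) = π(D) = A, π(ρ(B)) = π(G) = D, π(ρ(C)) = π(B) = F, π(ρ(D)) = π(F) = H, π(ρ(E)) = π(C) = G, π(ρ(F)) = π(H) = C, π(ρ(G)) = π(A) = B, π(ρ(H)) = π(E) = E.
Hence πρ = [A D F H G C B E].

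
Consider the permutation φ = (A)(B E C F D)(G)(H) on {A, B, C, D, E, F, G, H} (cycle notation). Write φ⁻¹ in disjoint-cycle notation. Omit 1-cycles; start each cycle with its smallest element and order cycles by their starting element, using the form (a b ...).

Inverting a permutation written in cycle notation just reverses the order within every cycle.
Reversing each cycle of φ and rotating so the smallest element leads gives (B D F C E).

(B D F C E)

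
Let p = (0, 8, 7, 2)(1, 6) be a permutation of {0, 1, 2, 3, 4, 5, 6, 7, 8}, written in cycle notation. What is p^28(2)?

2

2 lies in the 4-cycle (0, 8, 7, 2).
On a 4-cycle, p^4 is the identity, so p^28 = p^0 there (28 ≡ 0 mod 4).
So p^28(2) = 2.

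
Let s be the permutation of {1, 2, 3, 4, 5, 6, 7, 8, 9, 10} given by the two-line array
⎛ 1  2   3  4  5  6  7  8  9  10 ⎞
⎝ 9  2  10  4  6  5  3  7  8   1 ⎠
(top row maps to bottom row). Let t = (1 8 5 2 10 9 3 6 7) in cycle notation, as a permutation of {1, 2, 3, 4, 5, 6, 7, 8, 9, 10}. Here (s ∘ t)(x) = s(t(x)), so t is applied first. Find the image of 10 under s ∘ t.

8

(s ∘ t)(10) = s(t(10)). t(10) = 9, then s(9) = 8. So (s ∘ t)(10) = 8.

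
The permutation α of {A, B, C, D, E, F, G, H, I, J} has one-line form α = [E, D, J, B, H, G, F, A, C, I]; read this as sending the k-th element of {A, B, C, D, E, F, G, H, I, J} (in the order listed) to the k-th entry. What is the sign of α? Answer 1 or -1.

1

In disjoint-cycle form the cycle lengths are 3, 3, 2, 2.
A cycle is odd iff its length is even; α has 2 even-length cycles, so sgn(α) = (−1)^2 and α is even.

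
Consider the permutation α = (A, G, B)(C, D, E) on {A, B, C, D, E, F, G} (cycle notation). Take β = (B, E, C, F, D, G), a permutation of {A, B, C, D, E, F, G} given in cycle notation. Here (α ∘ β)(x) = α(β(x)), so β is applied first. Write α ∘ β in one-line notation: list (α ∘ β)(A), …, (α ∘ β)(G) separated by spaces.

G C F B D E A

(α ∘ β)(x) = α(β(x)). Computing each image: α(β(A)) = α(A) = G, α(β(B)) = α(E) = C, α(β(C)) = α(F) = F, α(β(D)) = α(G) = B, α(β(E)) = α(C) = D, α(β(F)) = α(D) = E, α(β(G)) = α(B) = A.
Hence α ∘ β = [G C F B D E A].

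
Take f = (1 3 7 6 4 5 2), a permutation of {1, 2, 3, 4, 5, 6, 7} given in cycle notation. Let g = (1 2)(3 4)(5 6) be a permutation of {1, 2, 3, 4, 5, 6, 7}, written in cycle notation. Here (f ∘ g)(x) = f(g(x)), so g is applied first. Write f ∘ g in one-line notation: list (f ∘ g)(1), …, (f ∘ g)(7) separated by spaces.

1 3 5 7 4 2 6

Chase each element through g then f: 1 → 2 → 1; 2 → 1 → 3; 3 → 4 → 5; 4 → 3 → 7; 5 → 6 → 4; 6 → 5 → 2; 7 → 7 → 6.
Collecting the images, f ∘ g = [1 3 5 7 4 2 6].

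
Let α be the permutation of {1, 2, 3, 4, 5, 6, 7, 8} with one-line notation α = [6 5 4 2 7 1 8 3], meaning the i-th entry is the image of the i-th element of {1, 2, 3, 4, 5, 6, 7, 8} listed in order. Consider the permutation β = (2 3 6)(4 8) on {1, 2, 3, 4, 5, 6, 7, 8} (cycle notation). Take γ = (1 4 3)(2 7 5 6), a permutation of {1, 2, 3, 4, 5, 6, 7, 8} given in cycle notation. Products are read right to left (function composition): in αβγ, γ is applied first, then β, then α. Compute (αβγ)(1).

3

Chase 1: γ(1) = 4; β(4) = 8; α(8) = 3. Hence (αβγ)(1) = 3.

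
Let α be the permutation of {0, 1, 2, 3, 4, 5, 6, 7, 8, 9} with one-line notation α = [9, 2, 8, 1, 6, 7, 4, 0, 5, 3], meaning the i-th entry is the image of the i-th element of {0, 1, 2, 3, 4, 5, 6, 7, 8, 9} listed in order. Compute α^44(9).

Tracing 9 → 3 → … returns to 9 after 8 steps, so 9 lies in an 8-cycle (0 9 3 1 2 8 5 7).
Powers repeat with period 8 on this cycle, and 44 mod 8 = 4, so α^44(9) = α^4(9).
Advancing 4 steps from 9: 9 → 3 → 1 → 2 → 8.

8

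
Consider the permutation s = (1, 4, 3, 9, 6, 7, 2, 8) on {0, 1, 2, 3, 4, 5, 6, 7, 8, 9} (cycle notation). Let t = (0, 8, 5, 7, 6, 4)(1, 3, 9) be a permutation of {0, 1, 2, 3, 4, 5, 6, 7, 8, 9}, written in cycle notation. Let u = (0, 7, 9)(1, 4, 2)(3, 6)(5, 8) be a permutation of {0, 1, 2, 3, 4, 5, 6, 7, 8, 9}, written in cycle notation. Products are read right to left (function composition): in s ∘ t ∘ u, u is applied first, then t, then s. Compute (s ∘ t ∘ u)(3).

(s ∘ t ∘ u)(3) = s(t(u(3))). u(3) = 6, then t(6) = 4, then s(4) = 3, so the result is 3.

3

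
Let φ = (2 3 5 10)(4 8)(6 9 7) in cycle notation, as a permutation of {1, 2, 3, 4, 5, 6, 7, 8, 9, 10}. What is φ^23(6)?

7

6 lies in the 3-cycle (6 9 7).
Since the cycle has length 3, φ^23 acts on it the same as φ^2 (23 mod 3 = 2).
Stepping 2 places around the cycle: 6 → 9 → 7.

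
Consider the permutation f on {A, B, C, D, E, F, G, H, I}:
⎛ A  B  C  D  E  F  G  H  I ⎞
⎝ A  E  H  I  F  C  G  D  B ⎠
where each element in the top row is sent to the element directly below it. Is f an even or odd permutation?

even

In disjoint-cycle form the cycle lengths are 7, 1, 1.
A cycle of length ℓ contributes ℓ−1 transpositions, so f is a product of 6 transpositions — even.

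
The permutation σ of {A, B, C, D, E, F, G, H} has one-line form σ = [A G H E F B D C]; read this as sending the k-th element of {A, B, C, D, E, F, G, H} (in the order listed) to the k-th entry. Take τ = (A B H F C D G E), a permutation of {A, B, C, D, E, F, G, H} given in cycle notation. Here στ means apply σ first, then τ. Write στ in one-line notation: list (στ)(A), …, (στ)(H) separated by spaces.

(στ)(x) = τ(σ(x)). Computing each image: τ(σ(A)) = τ(A) = B, τ(σ(B)) = τ(G) = E, τ(σ(C)) = τ(H) = F, τ(σ(D)) = τ(E) = A, τ(σ(E)) = τ(F) = C, τ(σ(F)) = τ(B) = H, τ(σ(G)) = τ(D) = G, τ(σ(H)) = τ(C) = D.
Hence στ = [B E F A C H G D].

B E F A C H G D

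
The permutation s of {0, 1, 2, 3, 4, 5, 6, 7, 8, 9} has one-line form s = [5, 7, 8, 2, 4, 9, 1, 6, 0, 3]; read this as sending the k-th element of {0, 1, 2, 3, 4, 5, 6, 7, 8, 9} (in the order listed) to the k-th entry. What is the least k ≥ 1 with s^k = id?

The disjoint-cycle form of s has cycle lengths 6, 3, 1.
The order is lcm(6, 3) = 6.

6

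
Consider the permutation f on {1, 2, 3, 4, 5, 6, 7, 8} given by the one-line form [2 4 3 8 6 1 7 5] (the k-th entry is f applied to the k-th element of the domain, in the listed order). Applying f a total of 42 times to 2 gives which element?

Tracing 2 → 4 → … returns to 2 after 6 steps, so 2 lies in a 6-cycle (1, 2, 4, 8, 5, 6).
On a 6-cycle, f^6 is the identity, so f^42 = f^0 there (42 ≡ 0 mod 6).
So f^42(2) = 2.

2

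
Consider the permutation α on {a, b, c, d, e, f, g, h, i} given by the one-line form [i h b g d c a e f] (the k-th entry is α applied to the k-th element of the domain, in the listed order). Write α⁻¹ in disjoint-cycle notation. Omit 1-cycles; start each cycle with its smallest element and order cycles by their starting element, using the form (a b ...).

(a g d e h b c f i)

First write α in disjoint cycles: (a i f c b h e d g).
The inverse reverses every cycle; in canonical form, α⁻¹ = (a g d e h b c f i).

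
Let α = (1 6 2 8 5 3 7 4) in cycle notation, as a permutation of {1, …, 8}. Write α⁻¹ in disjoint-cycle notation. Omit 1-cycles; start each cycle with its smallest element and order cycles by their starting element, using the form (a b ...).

If α sends a → b within a cycle, α⁻¹ sends b → a; equivalently, reverse each cycle.
Reversing each cycle of α and rotating so the smallest element leads gives (1 4 7 3 5 8 2 6).

(1 4 7 3 5 8 2 6)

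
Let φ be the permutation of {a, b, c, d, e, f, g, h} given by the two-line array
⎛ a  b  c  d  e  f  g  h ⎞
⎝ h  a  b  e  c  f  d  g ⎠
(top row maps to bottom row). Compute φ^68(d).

Tracing d → e → … returns to d after 7 steps, so d lies in a 7-cycle (a h g d e c b).
Since the cycle has length 7, φ^68 acts on it the same as φ^5 (68 mod 7 = 5).
Stepping 5 places around the cycle: d → e → c → b → a → h.

h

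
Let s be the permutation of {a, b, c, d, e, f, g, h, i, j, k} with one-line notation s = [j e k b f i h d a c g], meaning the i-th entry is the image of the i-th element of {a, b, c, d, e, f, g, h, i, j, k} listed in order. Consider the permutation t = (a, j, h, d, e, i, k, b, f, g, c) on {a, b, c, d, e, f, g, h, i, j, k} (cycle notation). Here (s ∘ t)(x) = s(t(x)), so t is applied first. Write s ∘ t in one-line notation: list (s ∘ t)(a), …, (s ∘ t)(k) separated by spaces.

Chase each element through t then s: a → j → c; b → f → i; c → a → j; d → e → f; e → i → a; f → g → h; g → c → k; h → d → b; i → k → g; j → h → d; k → b → e.
Collecting the images, s ∘ t = [c i j f a h k b g d e].

c i j f a h k b g d e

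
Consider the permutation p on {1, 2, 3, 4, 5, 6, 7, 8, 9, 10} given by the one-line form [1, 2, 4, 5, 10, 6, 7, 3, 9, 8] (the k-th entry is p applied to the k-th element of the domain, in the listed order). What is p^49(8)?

10

Tracing 8 → 3 → … returns to 8 after 5 steps, so 8 lies in a 5-cycle (3, 4, 5, 10, 8).
On a 5-cycle, p^5 is the identity, so p^49 = p^4 there (49 ≡ 4 mod 5).
Stepping 4 places around the cycle: 8 → 3 → 4 → 5 → 10.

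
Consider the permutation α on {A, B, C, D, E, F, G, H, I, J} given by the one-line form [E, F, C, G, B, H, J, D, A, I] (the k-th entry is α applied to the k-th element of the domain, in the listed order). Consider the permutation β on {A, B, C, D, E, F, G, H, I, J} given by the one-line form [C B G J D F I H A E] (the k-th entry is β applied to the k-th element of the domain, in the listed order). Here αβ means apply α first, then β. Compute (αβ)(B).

(αβ)(B) = β(α(B)). α(B) = F, then β(F) = F. So (αβ)(B) = F.

F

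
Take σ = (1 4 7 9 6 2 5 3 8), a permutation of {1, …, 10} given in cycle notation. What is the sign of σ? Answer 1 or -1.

The cycle lengths are 9, 1.
A cycle of length ℓ contributes ℓ−1 transpositions, so σ is a product of 8 transpositions — even.

1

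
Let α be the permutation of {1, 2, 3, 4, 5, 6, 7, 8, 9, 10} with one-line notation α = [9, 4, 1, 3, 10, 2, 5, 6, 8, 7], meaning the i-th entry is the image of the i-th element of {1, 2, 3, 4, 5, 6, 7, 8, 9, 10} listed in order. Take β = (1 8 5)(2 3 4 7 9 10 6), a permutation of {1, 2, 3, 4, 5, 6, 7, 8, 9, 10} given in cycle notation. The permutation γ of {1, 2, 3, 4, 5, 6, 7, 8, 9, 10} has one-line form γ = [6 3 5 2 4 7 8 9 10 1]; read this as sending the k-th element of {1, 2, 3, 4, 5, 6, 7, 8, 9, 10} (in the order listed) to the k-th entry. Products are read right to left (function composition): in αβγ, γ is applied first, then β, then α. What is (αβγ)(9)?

Apply the permutations in order: γ(9) = 10, then β(10) = 6, then α(6) = 2. So (αβγ)(9) = 2.

2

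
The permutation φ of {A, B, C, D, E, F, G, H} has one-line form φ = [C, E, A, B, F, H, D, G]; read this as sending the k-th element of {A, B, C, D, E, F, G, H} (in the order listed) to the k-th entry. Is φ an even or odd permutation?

In disjoint-cycle form the cycle lengths are 6, 2.
A cycle is odd iff its length is even; φ has 2 even-length cycles, so sgn(φ) = (−1)^2 and φ is even.

even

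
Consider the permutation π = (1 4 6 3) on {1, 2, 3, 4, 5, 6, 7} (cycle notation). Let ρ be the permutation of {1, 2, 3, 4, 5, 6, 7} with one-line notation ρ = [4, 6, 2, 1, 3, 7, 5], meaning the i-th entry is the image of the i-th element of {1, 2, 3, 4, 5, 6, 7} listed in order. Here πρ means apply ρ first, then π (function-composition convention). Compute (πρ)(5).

1

(πρ)(5) = π(ρ(5)). ρ(5) = 3, then π(3) = 1. So (πρ)(5) = 1.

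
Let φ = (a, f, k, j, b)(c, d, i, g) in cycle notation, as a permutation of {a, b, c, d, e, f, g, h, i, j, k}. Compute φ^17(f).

j

f lies in the 5-cycle (a, f, k, j, b).
Since the cycle has length 5, φ^17 acts on it the same as φ^2 (17 mod 5 = 2).
Stepping 2 places around the cycle: f → k → j.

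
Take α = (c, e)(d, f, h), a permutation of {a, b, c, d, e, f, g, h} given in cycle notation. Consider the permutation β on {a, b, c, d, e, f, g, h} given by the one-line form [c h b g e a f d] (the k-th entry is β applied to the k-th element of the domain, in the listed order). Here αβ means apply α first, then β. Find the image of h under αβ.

g

First apply α: α(h) = d, then β(d) = g. Thus (αβ)(h) = g.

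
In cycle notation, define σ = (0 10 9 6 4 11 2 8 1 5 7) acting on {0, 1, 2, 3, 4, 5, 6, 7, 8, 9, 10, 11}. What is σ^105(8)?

8 lies in the 11-cycle (0 10 9 6 4 11 2 8 1 5 7).
On an 11-cycle, σ^11 is the identity, so σ^105 = σ^6 there (105 ≡ 6 mod 11).
Stepping 6 places around the cycle: 8 → 1 → 5 → 7 → 0 → 10 → 9.

9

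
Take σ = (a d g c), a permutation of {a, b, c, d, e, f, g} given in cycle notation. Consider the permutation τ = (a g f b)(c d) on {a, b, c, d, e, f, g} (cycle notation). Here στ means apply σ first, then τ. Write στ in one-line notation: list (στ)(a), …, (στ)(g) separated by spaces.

For each element, apply σ then τ: a → d → c; b → b → a; c → a → g; d → g → f; e → e → e; f → f → b; g → c → d.
Collecting the images, στ = [c a g f e b d].

c a g f e b d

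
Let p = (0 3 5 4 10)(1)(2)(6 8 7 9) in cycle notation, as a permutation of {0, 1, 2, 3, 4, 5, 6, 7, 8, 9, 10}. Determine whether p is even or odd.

The cycle lengths are 5, 4, 1, 1.
A cycle of length ℓ contributes ℓ−1 transpositions, so p is a product of 4 + 3 = 7 transpositions — odd.

odd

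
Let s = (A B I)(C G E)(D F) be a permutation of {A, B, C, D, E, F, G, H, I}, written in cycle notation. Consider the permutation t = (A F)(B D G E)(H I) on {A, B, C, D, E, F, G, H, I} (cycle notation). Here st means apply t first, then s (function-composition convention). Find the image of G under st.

C

t(G) = E, then s(E) = C; composing gives (st)(G) = C.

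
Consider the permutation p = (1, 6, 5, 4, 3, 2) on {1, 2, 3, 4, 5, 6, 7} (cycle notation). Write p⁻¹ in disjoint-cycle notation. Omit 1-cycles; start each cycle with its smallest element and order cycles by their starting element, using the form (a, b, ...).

If p sends a → b within a cycle, p⁻¹ sends b → a; equivalently, reverse each cycle.
After reversing and putting each cycle's least element first, p⁻¹ = (1, 2, 3, 4, 5, 6).

(1, 2, 3, 4, 5, 6)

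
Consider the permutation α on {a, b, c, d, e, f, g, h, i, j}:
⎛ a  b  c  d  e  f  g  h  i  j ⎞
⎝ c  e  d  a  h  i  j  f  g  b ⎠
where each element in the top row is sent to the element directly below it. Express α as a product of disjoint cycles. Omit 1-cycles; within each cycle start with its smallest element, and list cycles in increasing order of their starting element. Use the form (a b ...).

(a c d)(b e h f i g j)

Start at a and follow images: a → c → d → a, giving the cycle (a c d).
Repeating from the next unused element and collecting all non-trivial cycles gives (a c d)(b e h f i g j).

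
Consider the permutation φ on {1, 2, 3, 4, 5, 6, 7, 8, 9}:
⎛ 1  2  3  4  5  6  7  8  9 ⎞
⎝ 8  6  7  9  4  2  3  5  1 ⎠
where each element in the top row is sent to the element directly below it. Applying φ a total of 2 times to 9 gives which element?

Tracing 9 → 1 → … returns to 9 after 5 steps, so 9 lies in a 5-cycle (1, 8, 5, 4, 9).
Advancing 2 steps from 9: 9 → 1 → 8.

8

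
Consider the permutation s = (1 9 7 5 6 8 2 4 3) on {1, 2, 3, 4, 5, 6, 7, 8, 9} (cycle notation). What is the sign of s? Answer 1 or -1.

The cycle lengths are 9.
A cycle of length ℓ contributes ℓ−1 transpositions, so s is a product of 8 transpositions — even.

1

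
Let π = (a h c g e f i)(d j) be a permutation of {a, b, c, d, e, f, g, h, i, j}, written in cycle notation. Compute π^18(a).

a lies in the 7-cycle (a h c g e f i).
Powers repeat with period 7 on this cycle, and 18 mod 7 = 4, so π^18(a) = π^4(a).
Advancing 4 steps from a: a → h → c → g → e.

e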